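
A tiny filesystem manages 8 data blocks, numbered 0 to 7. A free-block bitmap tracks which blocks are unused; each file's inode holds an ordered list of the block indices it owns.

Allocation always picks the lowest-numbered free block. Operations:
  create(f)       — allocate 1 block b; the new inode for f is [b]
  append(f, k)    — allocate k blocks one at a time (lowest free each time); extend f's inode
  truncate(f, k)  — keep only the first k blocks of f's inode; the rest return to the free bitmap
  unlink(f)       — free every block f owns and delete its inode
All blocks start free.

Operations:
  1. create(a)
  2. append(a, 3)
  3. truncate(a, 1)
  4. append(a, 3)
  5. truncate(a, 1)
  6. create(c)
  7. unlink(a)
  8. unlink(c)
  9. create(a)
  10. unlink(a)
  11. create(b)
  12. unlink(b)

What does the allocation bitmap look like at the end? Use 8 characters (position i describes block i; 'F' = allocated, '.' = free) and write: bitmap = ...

create(a): bitmap=F....... | a=[0]
append(a, 3): bitmap=FFFF.... | a=[0, 1, 2, 3]
truncate(a, 1): bitmap=F....... | a=[0]
append(a, 3): bitmap=FFFF.... | a=[0, 1, 2, 3]
truncate(a, 1): bitmap=F....... | a=[0]
create(c): bitmap=FF...... | a=[0] c=[1]
unlink(a): bitmap=.F...... | c=[1]
unlink(c): bitmap=........ | 
create(a): bitmap=F....... | a=[0]
unlink(a): bitmap=........ | 
create(b): bitmap=F....... | b=[0]
unlink(b): bitmap=........ | 

bitmap = ........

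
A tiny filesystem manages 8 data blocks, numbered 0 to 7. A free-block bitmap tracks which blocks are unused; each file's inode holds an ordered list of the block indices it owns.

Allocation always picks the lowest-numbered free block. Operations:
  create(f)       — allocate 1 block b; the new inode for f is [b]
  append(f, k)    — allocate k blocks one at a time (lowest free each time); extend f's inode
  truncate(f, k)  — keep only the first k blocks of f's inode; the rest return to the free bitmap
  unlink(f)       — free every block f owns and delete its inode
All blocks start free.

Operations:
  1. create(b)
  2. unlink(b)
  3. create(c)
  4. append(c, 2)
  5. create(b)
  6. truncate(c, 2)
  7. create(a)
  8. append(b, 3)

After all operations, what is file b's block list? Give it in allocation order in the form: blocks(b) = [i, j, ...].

after create(b) → b:[0]  free=[F.......]
after unlink(b) →   free=[........]
after create(c) → c:[0]  free=[F.......]
after append(c, 2) → c:[0, 1, 2]  free=[FFF.....]
after create(b) → b:[3], c:[0, 1, 2]  free=[FFFF....]
after truncate(c, 2) → b:[3], c:[0, 1]  free=[FF.F....]
after create(a) → a:[2], b:[3], c:[0, 1]  free=[FFFF....]
after append(b, 3) → a:[2], b:[3, 4, 5, 6], c:[0, 1]  free=[FFFFFFF.]

blocks(b) = [3, 4, 5, 6]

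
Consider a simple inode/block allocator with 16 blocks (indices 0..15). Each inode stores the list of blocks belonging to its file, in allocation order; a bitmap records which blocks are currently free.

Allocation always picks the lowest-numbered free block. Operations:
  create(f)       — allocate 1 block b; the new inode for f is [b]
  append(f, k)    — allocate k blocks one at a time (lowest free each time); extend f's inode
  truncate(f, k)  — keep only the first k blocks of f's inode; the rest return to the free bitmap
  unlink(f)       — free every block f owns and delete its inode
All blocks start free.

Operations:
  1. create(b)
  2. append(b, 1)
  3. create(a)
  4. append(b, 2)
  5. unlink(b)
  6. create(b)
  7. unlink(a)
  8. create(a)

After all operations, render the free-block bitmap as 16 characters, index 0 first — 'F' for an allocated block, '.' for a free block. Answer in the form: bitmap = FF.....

[1] create(b) — b=0 (map F...............)
[2] append(b, 1) — b=0,1 (map FF..............)
[3] create(a) — a=2 b=0,1 (map FFF.............)
[4] append(b, 2) — a=2 b=0,1,3,4 (map FFFFF...........)
[5] unlink(b) — a=2 (map ..F.............)
[6] create(b) — a=2 b=0 (map F.F.............)
[7] unlink(a) — b=0 (map F...............)
[8] create(a) — a=1 b=0 (map FF..............)

bitmap = FF..............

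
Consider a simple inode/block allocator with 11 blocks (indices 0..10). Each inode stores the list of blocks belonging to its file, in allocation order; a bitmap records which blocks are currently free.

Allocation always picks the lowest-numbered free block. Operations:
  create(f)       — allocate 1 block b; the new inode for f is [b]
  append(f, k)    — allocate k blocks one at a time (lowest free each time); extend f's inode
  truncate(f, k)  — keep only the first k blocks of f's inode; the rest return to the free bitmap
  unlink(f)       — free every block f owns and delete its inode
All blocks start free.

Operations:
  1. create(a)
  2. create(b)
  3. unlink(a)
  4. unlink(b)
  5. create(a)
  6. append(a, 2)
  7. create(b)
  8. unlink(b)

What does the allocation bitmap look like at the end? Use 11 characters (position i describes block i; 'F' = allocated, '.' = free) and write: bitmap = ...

bitmap = FFF........

  1. create(a)  ⇒  F..........  {a→[0]}
  2. create(b)  ⇒  FF.........  {a→[0]; b→[1]}
  3. unlink(a)  ⇒  .F.........  {b→[1]}
  4. unlink(b)  ⇒  ...........  {}
  5. create(a)  ⇒  F..........  {a→[0]}
  6. append(a, 2)  ⇒  FFF........  {a→[0, 1, 2]}
  7. create(b)  ⇒  FFFF.......  {a→[0, 1, 2]; b→[3]}
  8. unlink(b)  ⇒  FFF........  {a→[0, 1, 2]}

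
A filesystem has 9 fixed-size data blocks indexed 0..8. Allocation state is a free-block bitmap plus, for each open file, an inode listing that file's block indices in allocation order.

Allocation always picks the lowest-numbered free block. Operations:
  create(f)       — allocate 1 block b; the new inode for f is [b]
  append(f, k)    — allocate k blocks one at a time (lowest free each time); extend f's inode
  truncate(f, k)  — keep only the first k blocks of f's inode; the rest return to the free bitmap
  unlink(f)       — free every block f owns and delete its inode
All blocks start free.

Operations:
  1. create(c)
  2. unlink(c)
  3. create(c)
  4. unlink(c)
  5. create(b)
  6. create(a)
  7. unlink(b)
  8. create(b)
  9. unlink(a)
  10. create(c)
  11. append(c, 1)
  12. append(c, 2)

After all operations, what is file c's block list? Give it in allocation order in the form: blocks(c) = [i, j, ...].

  1. create(c)  ⇒  F........  {c→[0]}
  2. unlink(c)  ⇒  .........  {}
  3. create(c)  ⇒  F........  {c→[0]}
  4. unlink(c)  ⇒  .........  {}
  5. create(b)  ⇒  F........  {b→[0]}
  6. create(a)  ⇒  FF.......  {a→[1]; b→[0]}
  7. unlink(b)  ⇒  .F.......  {a→[1]}
  8. create(b)  ⇒  FF.......  {a→[1]; b→[0]}
  9. unlink(a)  ⇒  F........  {b→[0]}
  10. create(c)  ⇒  FF.......  {b→[0]; c→[1]}
  11. append(c, 1)  ⇒  FFF......  {b→[0]; c→[1, 2]}
  12. append(c, 2)  ⇒  FFFFF....  {b→[0]; c→[1, 2, 3, 4]}

blocks(c) = [1, 2, 3, 4]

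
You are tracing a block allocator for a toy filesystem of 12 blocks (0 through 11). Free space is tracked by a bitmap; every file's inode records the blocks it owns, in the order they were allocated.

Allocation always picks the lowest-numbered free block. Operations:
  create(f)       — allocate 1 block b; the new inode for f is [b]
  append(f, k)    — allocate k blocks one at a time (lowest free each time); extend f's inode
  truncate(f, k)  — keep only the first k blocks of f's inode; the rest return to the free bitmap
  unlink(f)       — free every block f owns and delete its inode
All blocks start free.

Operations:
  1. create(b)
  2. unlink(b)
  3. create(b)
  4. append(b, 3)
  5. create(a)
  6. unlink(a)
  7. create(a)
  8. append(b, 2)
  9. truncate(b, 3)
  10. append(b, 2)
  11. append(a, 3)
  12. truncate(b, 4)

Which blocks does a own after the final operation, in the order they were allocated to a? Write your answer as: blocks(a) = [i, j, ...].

blocks(a) = [4, 6, 7, 8]

  1. create(b)  ⇒  F...........  {b→[0]}
  2. unlink(b)  ⇒  ............  {}
  3. create(b)  ⇒  F...........  {b→[0]}
  4. append(b, 3)  ⇒  FFFF........  {b→[0, 1, 2, 3]}
  5. create(a)  ⇒  FFFFF.......  {a→[4]; b→[0, 1, 2, 3]}
  6. unlink(a)  ⇒  FFFF........  {b→[0, 1, 2, 3]}
  7. create(a)  ⇒  FFFFF.......  {a→[4]; b→[0, 1, 2, 3]}
  8. append(b, 2)  ⇒  FFFFFFF.....  {a→[4]; b→[0, 1, 2, 3, 5, 6]}
  9. truncate(b, 3)  ⇒  FFF.F.......  {a→[4]; b→[0, 1, 2]}
  10. append(b, 2)  ⇒  FFFFFF......  {a→[4]; b→[0, 1, 2, 3, 5]}
  11. append(a, 3)  ⇒  FFFFFFFFF...  {a→[4, 6, 7, 8]; b→[0, 1, 2, 3, 5]}
  12. truncate(b, 4)  ⇒  FFFFF.FFF...  {a→[4, 6, 7, 8]; b→[0, 1, 2, 3]}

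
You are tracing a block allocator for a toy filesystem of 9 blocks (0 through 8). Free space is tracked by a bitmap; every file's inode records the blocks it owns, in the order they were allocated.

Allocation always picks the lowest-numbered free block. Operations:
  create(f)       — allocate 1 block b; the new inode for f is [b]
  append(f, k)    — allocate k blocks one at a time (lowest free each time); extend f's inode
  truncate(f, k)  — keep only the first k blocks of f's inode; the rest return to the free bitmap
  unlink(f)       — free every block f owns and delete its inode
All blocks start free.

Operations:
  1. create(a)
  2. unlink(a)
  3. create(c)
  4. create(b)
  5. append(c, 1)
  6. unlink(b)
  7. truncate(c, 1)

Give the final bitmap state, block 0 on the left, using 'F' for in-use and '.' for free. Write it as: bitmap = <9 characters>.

bitmap = F........

  1. create(a)  ⇒  F........  {a→[0]}
  2. unlink(a)  ⇒  .........  {}
  3. create(c)  ⇒  F........  {c→[0]}
  4. create(b)  ⇒  FF.......  {b→[1]; c→[0]}
  5. append(c, 1)  ⇒  FFF......  {b→[1]; c→[0, 2]}
  6. unlink(b)  ⇒  F.F......  {c→[0, 2]}
  7. truncate(c, 1)  ⇒  F........  {c→[0]}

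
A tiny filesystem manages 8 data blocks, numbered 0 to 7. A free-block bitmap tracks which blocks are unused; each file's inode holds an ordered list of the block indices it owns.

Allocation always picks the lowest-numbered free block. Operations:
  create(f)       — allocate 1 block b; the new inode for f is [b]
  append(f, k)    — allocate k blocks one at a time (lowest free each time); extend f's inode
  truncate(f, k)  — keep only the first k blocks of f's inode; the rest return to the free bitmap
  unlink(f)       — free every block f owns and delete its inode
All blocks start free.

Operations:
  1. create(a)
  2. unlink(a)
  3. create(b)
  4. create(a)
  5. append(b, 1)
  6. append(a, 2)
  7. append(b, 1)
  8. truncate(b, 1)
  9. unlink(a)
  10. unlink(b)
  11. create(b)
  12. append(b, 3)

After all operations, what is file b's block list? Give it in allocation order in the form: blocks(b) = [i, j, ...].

blocks(b) = [0, 1, 2, 3]

[1] create(a) — a=0 (map F.......)
[2] unlink(a) —  (map ........)
[3] create(b) — b=0 (map F.......)
[4] create(a) — a=1 b=0 (map FF......)
[5] append(b, 1) — a=1 b=0,2 (map FFF.....)
[6] append(a, 2) — a=1,3,4 b=0,2 (map FFFFF...)
[7] append(b, 1) — a=1,3,4 b=0,2,5 (map FFFFFF..)
[8] truncate(b, 1) — a=1,3,4 b=0 (map FF.FF...)
[9] unlink(a) — b=0 (map F.......)
[10] unlink(b) —  (map ........)
[11] create(b) — b=0 (map F.......)
[12] append(b, 3) — b=0,1,2,3 (map FFFF....)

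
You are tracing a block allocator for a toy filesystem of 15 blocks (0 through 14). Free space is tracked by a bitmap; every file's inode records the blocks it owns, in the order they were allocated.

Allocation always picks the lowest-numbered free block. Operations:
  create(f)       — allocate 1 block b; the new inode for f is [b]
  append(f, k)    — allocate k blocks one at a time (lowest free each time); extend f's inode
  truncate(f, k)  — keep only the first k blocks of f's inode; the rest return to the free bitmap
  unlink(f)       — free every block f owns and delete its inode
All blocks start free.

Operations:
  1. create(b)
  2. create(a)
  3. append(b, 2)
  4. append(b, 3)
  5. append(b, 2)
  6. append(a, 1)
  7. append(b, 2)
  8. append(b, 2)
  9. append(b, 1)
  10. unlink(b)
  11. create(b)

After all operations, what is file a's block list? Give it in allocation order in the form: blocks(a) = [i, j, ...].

create(b): bitmap=F.............. | b=[0]
create(a): bitmap=FF............. | a=[1] b=[0]
append(b, 2): bitmap=FFFF........... | a=[1] b=[0, 2, 3]
append(b, 3): bitmap=FFFFFFF........ | a=[1] b=[0, 2, 3, 4, 5, 6]
append(b, 2): bitmap=FFFFFFFFF...... | a=[1] b=[0, 2, 3, 4, 5, 6, 7, 8]
append(a, 1): bitmap=FFFFFFFFFF..... | a=[1, 9] b=[0, 2, 3, 4, 5, 6, 7, 8]
append(b, 2): bitmap=FFFFFFFFFFFF... | a=[1, 9] b=[0, 2, 3, 4, 5, 6, 7, 8, 10, 11]
append(b, 2): bitmap=FFFFFFFFFFFFFF. | a=[1, 9] b=[0, 2, 3, 4, 5, 6, 7, 8, 10, 11, 12, 13]
append(b, 1): bitmap=FFFFFFFFFFFFFFF | a=[1, 9] b=[0, 2, 3, 4, 5, 6, 7, 8, 10, 11, 12, 13, 14]
unlink(b): bitmap=.F.......F..... | a=[1, 9]
create(b): bitmap=FF.......F..... | a=[1, 9] b=[0]

blocks(a) = [1, 9]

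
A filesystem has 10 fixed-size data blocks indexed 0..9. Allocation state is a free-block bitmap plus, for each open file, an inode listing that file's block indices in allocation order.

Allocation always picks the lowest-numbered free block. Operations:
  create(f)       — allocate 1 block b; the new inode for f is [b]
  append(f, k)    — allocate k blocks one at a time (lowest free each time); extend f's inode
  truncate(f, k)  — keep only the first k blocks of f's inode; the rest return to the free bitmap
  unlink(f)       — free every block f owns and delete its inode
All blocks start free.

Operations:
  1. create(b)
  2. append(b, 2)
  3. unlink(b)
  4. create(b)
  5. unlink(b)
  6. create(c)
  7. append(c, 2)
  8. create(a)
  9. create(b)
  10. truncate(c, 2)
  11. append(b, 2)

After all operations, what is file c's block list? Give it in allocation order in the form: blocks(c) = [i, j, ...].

after create(b) → b:[0]  free=[F.........]
after append(b, 2) → b:[0, 1, 2]  free=[FFF.......]
after unlink(b) →   free=[..........]
after create(b) → b:[0]  free=[F.........]
after unlink(b) →   free=[..........]
after create(c) → c:[0]  free=[F.........]
after append(c, 2) → c:[0, 1, 2]  free=[FFF.......]
after create(a) → a:[3], c:[0, 1, 2]  free=[FFFF......]
after create(b) → a:[3], b:[4], c:[0, 1, 2]  free=[FFFFF.....]
after truncate(c, 2) → a:[3], b:[4], c:[0, 1]  free=[FF.FF.....]
after append(b, 2) → a:[3], b:[4, 2, 5], c:[0, 1]  free=[FFFFFF....]

blocks(c) = [0, 1]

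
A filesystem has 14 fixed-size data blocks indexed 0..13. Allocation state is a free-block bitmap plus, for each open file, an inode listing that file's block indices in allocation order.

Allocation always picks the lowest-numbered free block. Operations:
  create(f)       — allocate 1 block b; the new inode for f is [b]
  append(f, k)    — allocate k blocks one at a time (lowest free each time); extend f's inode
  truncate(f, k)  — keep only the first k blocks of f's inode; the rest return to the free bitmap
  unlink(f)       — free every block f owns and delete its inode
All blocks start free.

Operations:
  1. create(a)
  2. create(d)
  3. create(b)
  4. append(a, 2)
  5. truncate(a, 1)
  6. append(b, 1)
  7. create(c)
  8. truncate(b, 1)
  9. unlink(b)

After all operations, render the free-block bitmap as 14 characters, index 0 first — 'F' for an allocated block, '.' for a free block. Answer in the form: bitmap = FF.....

[1] create(a) — a=0 (map F.............)
[2] create(d) — a=0 d=1 (map FF............)
[3] create(b) — a=0 b=2 d=1 (map FFF...........)
[4] append(a, 2) — a=0,3,4 b=2 d=1 (map FFFFF.........)
[5] truncate(a, 1) — a=0 b=2 d=1 (map FFF...........)
[6] append(b, 1) — a=0 b=2,3 d=1 (map FFFF..........)
[7] create(c) — a=0 b=2,3 c=4 d=1 (map FFFFF.........)
[8] truncate(b, 1) — a=0 b=2 c=4 d=1 (map FFF.F.........)
[9] unlink(b) — a=0 c=4 d=1 (map FF..F.........)

bitmap = FF..F.........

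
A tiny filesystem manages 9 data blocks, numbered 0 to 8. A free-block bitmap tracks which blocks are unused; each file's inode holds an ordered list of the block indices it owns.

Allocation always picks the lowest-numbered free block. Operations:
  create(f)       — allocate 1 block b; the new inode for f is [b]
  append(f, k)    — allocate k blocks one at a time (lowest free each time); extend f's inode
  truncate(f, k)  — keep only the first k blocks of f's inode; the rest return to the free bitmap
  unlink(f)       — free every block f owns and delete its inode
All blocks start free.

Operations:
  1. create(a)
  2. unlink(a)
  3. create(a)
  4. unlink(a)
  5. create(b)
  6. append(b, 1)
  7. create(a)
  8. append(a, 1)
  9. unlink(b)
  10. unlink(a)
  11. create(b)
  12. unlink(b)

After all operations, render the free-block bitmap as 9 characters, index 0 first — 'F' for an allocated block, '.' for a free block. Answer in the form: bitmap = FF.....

after create(a) → a:[0]  free=[F........]
after unlink(a) →   free=[.........]
after create(a) → a:[0]  free=[F........]
after unlink(a) →   free=[.........]
after create(b) → b:[0]  free=[F........]
after append(b, 1) → b:[0, 1]  free=[FF.......]
after create(a) → a:[2], b:[0, 1]  free=[FFF......]
after append(a, 1) → a:[2, 3], b:[0, 1]  free=[FFFF.....]
after unlink(b) → a:[2, 3]  free=[..FF.....]
after unlink(a) →   free=[.........]
after create(b) → b:[0]  free=[F........]
after unlink(b) →   free=[.........]

bitmap = .........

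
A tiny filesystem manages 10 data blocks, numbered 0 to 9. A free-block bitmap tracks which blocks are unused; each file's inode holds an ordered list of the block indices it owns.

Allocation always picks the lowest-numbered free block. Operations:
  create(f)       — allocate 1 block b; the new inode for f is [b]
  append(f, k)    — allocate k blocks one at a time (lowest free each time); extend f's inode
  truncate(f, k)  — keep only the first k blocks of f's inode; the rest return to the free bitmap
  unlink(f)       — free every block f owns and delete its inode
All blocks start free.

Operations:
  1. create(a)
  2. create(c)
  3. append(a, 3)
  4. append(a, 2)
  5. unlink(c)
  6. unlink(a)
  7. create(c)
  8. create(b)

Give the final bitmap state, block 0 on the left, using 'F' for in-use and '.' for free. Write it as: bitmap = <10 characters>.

after create(a) → a:[0]  free=[F.........]
after create(c) → a:[0], c:[1]  free=[FF........]
after append(a, 3) → a:[0, 2, 3, 4], c:[1]  free=[FFFFF.....]
after append(a, 2) → a:[0, 2, 3, 4, 5, 6], c:[1]  free=[FFFFFFF...]
after unlink(c) → a:[0, 2, 3, 4, 5, 6]  free=[F.FFFFF...]
after unlink(a) →   free=[..........]
after create(c) → c:[0]  free=[F.........]
after create(b) → b:[1], c:[0]  free=[FF........]

bitmap = FF........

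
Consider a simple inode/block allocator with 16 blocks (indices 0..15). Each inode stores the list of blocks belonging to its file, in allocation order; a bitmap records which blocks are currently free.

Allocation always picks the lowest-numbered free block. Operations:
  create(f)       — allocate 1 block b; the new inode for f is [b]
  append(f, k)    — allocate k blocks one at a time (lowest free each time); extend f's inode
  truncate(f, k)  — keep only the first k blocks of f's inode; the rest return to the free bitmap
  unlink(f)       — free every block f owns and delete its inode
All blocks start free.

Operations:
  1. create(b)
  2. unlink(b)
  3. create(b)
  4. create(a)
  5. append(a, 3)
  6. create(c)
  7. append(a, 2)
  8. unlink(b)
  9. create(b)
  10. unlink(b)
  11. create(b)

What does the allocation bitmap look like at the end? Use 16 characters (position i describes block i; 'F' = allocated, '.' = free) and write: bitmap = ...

bitmap = FFFFFFFF........

create(b): bitmap=F............... | b=[0]
unlink(b): bitmap=................ | 
create(b): bitmap=F............... | b=[0]
create(a): bitmap=FF.............. | a=[1] b=[0]
append(a, 3): bitmap=FFFFF........... | a=[1, 2, 3, 4] b=[0]
create(c): bitmap=FFFFFF.......... | a=[1, 2, 3, 4] b=[0] c=[5]
append(a, 2): bitmap=FFFFFFFF........ | a=[1, 2, 3, 4, 6, 7] b=[0] c=[5]
unlink(b): bitmap=.FFFFFFF........ | a=[1, 2, 3, 4, 6, 7] c=[5]
create(b): bitmap=FFFFFFFF........ | a=[1, 2, 3, 4, 6, 7] b=[0] c=[5]
unlink(b): bitmap=.FFFFFFF........ | a=[1, 2, 3, 4, 6, 7] c=[5]
create(b): bitmap=FFFFFFFF........ | a=[1, 2, 3, 4, 6, 7] b=[0] c=[5]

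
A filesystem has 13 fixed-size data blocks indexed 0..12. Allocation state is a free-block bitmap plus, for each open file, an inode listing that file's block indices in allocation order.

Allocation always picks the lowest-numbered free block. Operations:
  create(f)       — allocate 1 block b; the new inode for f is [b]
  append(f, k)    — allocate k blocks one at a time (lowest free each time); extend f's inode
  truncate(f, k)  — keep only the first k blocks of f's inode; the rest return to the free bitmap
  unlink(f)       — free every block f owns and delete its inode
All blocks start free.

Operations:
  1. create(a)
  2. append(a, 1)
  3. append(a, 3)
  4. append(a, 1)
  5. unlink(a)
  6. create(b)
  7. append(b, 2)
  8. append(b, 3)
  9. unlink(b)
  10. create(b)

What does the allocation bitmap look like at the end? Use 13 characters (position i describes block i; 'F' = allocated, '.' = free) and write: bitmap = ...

bitmap = F............

[1] create(a) — a=0 (map F............)
[2] append(a, 1) — a=0,1 (map FF...........)
[3] append(a, 3) — a=0,1,2,3,4 (map FFFFF........)
[4] append(a, 1) — a=0,1,2,3,4,5 (map FFFFFF.......)
[5] unlink(a) —  (map .............)
[6] create(b) — b=0 (map F............)
[7] append(b, 2) — b=0,1,2 (map FFF..........)
[8] append(b, 3) — b=0,1,2,3,4,5 (map FFFFFF.......)
[9] unlink(b) —  (map .............)
[10] create(b) — b=0 (map F............)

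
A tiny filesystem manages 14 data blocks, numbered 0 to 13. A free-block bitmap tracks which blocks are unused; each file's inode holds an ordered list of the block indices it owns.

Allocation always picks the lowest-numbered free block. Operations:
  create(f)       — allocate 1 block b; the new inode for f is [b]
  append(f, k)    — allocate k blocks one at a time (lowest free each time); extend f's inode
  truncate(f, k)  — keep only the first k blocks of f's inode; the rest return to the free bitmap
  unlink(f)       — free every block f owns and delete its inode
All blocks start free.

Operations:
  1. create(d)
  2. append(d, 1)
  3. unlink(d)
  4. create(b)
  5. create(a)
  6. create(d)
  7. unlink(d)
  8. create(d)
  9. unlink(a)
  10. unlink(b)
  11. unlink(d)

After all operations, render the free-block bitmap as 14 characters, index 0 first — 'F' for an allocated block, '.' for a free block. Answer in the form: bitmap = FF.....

  1. create(d)  ⇒  F.............  {d→[0]}
  2. append(d, 1)  ⇒  FF............  {d→[0, 1]}
  3. unlink(d)  ⇒  ..............  {}
  4. create(b)  ⇒  F.............  {b→[0]}
  5. create(a)  ⇒  FF............  {a→[1]; b→[0]}
  6. create(d)  ⇒  FFF...........  {a→[1]; b→[0]; d→[2]}
  7. unlink(d)  ⇒  FF............  {a→[1]; b→[0]}
  8. create(d)  ⇒  FFF...........  {a→[1]; b→[0]; d→[2]}
  9. unlink(a)  ⇒  F.F...........  {b→[0]; d→[2]}
  10. unlink(b)  ⇒  ..F...........  {d→[2]}
  11. unlink(d)  ⇒  ..............  {}

bitmap = ..............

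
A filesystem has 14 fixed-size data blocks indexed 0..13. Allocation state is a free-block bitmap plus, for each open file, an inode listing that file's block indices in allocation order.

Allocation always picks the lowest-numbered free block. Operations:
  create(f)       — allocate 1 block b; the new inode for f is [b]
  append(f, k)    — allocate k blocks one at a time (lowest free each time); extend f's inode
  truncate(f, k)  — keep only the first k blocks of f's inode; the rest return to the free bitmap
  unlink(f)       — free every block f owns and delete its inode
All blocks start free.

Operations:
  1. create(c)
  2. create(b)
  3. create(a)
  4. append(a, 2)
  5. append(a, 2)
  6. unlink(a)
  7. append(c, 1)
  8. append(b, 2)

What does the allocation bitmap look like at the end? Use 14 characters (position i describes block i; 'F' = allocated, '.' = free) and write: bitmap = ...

after create(c) → c:[0]  free=[F.............]
after create(b) → b:[1], c:[0]  free=[FF............]
after create(a) → a:[2], b:[1], c:[0]  free=[FFF...........]
after append(a, 2) → a:[2, 3, 4], b:[1], c:[0]  free=[FFFFF.........]
after append(a, 2) → a:[2, 3, 4, 5, 6], b:[1], c:[0]  free=[FFFFFFF.......]
after unlink(a) → b:[1], c:[0]  free=[FF............]
after append(c, 1) → b:[1], c:[0, 2]  free=[FFF...........]
after append(b, 2) → b:[1, 3, 4], c:[0, 2]  free=[FFFFF.........]

bitmap = FFFFF.........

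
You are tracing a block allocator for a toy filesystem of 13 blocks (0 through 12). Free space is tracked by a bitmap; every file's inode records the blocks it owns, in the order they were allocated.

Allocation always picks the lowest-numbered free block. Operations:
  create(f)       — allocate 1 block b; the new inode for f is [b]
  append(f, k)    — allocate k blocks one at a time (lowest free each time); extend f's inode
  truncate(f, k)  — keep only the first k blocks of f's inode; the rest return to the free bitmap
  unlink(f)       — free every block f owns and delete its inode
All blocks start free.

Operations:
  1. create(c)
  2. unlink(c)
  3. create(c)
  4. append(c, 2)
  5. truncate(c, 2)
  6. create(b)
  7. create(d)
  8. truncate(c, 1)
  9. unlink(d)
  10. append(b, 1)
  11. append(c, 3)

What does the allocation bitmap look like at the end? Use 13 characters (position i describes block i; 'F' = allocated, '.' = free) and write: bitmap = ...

bitmap = FFFFFF.......

[1] create(c) — c=0 (map F............)
[2] unlink(c) —  (map .............)
[3] create(c) — c=0 (map F............)
[4] append(c, 2) — c=0,1,2 (map FFF..........)
[5] truncate(c, 2) — c=0,1 (map FF...........)
[6] create(b) — b=2 c=0,1 (map FFF..........)
[7] create(d) — b=2 c=0,1 d=3 (map FFFF.........)
[8] truncate(c, 1) — b=2 c=0 d=3 (map F.FF.........)
[9] unlink(d) — b=2 c=0 (map F.F..........)
[10] append(b, 1) — b=2,1 c=0 (map FFF..........)
[11] append(c, 3) — b=2,1 c=0,3,4,5 (map FFFFFF.......)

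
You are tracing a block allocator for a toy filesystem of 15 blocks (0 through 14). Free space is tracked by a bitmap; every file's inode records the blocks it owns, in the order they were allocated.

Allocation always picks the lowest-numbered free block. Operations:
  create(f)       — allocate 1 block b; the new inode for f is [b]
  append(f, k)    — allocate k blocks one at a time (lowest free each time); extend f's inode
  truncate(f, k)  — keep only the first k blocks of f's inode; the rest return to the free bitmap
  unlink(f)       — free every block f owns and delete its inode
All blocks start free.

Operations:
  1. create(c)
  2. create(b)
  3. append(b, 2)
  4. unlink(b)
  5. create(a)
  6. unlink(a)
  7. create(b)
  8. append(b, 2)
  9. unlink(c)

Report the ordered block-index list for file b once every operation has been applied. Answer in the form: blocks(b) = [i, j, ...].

  1. create(c)  ⇒  F..............  {c→[0]}
  2. create(b)  ⇒  FF.............  {b→[1]; c→[0]}
  3. append(b, 2)  ⇒  FFFF...........  {b→[1, 2, 3]; c→[0]}
  4. unlink(b)  ⇒  F..............  {c→[0]}
  5. create(a)  ⇒  FF.............  {a→[1]; c→[0]}
  6. unlink(a)  ⇒  F..............  {c→[0]}
  7. create(b)  ⇒  FF.............  {b→[1]; c→[0]}
  8. append(b, 2)  ⇒  FFFF...........  {b→[1, 2, 3]; c→[0]}
  9. unlink(c)  ⇒  .FFF...........  {b→[1, 2, 3]}

blocks(b) = [1, 2, 3]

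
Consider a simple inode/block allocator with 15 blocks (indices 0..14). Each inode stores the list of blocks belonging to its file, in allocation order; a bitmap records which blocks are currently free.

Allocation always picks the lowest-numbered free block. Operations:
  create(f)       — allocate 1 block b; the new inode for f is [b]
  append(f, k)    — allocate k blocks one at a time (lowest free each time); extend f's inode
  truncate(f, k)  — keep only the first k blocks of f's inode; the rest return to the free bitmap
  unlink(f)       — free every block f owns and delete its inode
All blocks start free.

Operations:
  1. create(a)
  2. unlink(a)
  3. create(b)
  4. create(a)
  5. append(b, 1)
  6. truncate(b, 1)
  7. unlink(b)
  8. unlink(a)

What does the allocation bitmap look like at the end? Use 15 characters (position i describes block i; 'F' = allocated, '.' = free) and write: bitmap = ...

bitmap = ...............

[1] create(a) — a=0 (map F..............)
[2] unlink(a) —  (map ...............)
[3] create(b) — b=0 (map F..............)
[4] create(a) — a=1 b=0 (map FF.............)
[5] append(b, 1) — a=1 b=0,2 (map FFF............)
[6] truncate(b, 1) — a=1 b=0 (map FF.............)
[7] unlink(b) — a=1 (map .F.............)
[8] unlink(a) —  (map ...............)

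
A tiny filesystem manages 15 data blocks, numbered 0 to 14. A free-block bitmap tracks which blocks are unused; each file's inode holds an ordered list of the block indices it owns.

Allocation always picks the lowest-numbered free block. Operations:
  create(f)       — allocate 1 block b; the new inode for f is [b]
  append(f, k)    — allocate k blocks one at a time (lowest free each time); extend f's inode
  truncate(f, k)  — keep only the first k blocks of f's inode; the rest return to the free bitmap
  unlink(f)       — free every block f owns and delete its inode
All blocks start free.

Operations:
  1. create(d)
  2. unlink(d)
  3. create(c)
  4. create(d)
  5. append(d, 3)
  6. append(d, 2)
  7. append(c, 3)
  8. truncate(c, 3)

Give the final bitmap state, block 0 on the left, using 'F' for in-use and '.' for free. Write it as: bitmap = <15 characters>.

bitmap = FFFFFFFFF......

after create(d) → d:[0]  free=[F..............]
after unlink(d) →   free=[...............]
after create(c) → c:[0]  free=[F..............]
after create(d) → c:[0], d:[1]  free=[FF.............]
after append(d, 3) → c:[0], d:[1, 2, 3, 4]  free=[FFFFF..........]
after append(d, 2) → c:[0], d:[1, 2, 3, 4, 5, 6]  free=[FFFFFFF........]
after append(c, 3) → c:[0, 7, 8, 9], d:[1, 2, 3, 4, 5, 6]  free=[FFFFFFFFFF.....]
after truncate(c, 3) → c:[0, 7, 8], d:[1, 2, 3, 4, 5, 6]  free=[FFFFFFFFF......]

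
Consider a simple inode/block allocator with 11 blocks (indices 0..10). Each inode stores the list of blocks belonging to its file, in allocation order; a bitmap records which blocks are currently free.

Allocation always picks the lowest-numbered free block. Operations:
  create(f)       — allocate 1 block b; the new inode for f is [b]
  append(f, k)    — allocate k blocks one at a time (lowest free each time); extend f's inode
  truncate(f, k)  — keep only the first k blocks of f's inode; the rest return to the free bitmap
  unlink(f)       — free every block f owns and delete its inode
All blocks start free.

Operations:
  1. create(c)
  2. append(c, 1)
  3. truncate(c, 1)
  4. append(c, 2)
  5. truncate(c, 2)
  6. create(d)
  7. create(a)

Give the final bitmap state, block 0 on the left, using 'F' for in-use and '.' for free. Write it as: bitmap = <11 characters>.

bitmap = FFFF.......

[1] create(c) — c=0 (map F..........)
[2] append(c, 1) — c=0,1 (map FF.........)
[3] truncate(c, 1) — c=0 (map F..........)
[4] append(c, 2) — c=0,1,2 (map FFF........)
[5] truncate(c, 2) — c=0,1 (map FF.........)
[6] create(d) — c=0,1 d=2 (map FFF........)
[7] create(a) — a=3 c=0,1 d=2 (map FFFF.......)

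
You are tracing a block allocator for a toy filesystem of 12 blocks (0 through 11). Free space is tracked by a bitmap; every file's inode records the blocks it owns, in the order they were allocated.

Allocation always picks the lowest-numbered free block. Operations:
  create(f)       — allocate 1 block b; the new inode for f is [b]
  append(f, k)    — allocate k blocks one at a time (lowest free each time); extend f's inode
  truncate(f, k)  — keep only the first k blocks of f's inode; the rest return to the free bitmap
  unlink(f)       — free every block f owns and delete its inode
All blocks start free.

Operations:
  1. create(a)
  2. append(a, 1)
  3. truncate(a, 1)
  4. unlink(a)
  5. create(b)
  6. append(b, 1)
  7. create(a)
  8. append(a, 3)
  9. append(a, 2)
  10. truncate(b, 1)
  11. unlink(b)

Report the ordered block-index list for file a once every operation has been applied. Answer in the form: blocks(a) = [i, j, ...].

blocks(a) = [2, 3, 4, 5, 6, 7]

create(a): bitmap=F........... | a=[0]
append(a, 1): bitmap=FF.......... | a=[0, 1]
truncate(a, 1): bitmap=F........... | a=[0]
unlink(a): bitmap=............ | 
create(b): bitmap=F........... | b=[0]
append(b, 1): bitmap=FF.......... | b=[0, 1]
create(a): bitmap=FFF......... | a=[2] b=[0, 1]
append(a, 3): bitmap=FFFFFF...... | a=[2, 3, 4, 5] b=[0, 1]
append(a, 2): bitmap=FFFFFFFF.... | a=[2, 3, 4, 5, 6, 7] b=[0, 1]
truncate(b, 1): bitmap=F.FFFFFF.... | a=[2, 3, 4, 5, 6, 7] b=[0]
unlink(b): bitmap=..FFFFFF.... | a=[2, 3, 4, 5, 6, 7]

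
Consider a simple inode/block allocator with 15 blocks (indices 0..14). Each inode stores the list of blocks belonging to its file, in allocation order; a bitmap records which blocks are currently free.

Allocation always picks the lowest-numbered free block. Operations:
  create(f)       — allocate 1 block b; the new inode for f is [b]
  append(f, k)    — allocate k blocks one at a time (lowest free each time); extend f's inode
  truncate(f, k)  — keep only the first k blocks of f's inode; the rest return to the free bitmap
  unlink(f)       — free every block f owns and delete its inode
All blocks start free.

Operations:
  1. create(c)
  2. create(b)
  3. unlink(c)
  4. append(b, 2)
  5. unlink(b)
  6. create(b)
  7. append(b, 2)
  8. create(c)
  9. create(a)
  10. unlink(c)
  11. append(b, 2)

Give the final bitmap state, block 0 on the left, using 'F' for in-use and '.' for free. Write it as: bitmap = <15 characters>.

bitmap = FFFFFF.........

create(c): bitmap=F.............. | c=[0]
create(b): bitmap=FF............. | b=[1] c=[0]
unlink(c): bitmap=.F............. | b=[1]
append(b, 2): bitmap=FFF............ | b=[1, 0, 2]
unlink(b): bitmap=............... | 
create(b): bitmap=F.............. | b=[0]
append(b, 2): bitmap=FFF............ | b=[0, 1, 2]
create(c): bitmap=FFFF........... | b=[0, 1, 2] c=[3]
create(a): bitmap=FFFFF.......... | a=[4] b=[0, 1, 2] c=[3]
unlink(c): bitmap=FFF.F.......... | a=[4] b=[0, 1, 2]
append(b, 2): bitmap=FFFFFF......... | a=[4] b=[0, 1, 2, 3, 5]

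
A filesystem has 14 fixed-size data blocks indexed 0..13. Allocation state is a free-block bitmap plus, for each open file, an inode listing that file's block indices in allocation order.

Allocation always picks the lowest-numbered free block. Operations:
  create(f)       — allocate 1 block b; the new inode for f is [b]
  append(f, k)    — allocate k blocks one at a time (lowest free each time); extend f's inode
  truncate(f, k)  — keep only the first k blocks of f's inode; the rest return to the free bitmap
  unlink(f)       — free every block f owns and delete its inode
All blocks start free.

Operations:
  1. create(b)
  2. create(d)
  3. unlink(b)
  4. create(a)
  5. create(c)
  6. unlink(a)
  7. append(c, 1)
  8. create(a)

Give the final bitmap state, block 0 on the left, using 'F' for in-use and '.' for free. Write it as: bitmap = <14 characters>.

bitmap = FFFF..........

create(b): bitmap=F............. | b=[0]
create(d): bitmap=FF............ | b=[0] d=[1]
unlink(b): bitmap=.F............ | d=[1]
create(a): bitmap=FF............ | a=[0] d=[1]
create(c): bitmap=FFF........... | a=[0] c=[2] d=[1]
unlink(a): bitmap=.FF........... | c=[2] d=[1]
append(c, 1): bitmap=FFF........... | c=[2, 0] d=[1]
create(a): bitmap=FFFF.......... | a=[3] c=[2, 0] d=[1]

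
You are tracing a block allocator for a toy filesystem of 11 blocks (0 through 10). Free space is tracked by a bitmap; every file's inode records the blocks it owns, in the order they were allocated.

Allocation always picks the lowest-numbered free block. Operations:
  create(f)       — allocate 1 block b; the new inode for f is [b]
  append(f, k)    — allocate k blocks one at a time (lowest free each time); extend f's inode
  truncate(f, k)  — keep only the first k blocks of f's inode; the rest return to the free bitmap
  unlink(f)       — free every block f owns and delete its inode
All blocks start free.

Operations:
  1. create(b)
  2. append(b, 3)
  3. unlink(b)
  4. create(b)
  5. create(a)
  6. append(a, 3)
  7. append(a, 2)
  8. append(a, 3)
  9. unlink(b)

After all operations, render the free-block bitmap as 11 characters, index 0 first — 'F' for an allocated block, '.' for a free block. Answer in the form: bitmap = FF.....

bitmap = .FFFFFFFFF.

create(b): bitmap=F.......... | b=[0]
append(b, 3): bitmap=FFFF....... | b=[0, 1, 2, 3]
unlink(b): bitmap=........... | 
create(b): bitmap=F.......... | b=[0]
create(a): bitmap=FF......... | a=[1] b=[0]
append(a, 3): bitmap=FFFFF...... | a=[1, 2, 3, 4] b=[0]
append(a, 2): bitmap=FFFFFFF.... | a=[1, 2, 3, 4, 5, 6] b=[0]
append(a, 3): bitmap=FFFFFFFFFF. | a=[1, 2, 3, 4, 5, 6, 7, 8, 9] b=[0]
unlink(b): bitmap=.FFFFFFFFF. | a=[1, 2, 3, 4, 5, 6, 7, 8, 9]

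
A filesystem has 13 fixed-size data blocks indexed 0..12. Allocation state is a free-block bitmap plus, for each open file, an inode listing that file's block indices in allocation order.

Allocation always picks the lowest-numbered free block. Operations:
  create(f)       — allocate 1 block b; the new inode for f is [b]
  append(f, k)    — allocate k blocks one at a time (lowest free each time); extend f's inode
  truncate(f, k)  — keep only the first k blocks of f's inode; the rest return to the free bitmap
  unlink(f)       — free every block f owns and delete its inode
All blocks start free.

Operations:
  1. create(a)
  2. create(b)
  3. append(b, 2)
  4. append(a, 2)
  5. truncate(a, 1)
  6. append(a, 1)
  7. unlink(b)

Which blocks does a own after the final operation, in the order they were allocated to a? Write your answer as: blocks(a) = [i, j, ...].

blocks(a) = [0, 4]

[1] create(a) — a=0 (map F............)
[2] create(b) — a=0 b=1 (map FF...........)
[3] append(b, 2) — a=0 b=1,2,3 (map FFFF.........)
[4] append(a, 2) — a=0,4,5 b=1,2,3 (map FFFFFF.......)
[5] truncate(a, 1) — a=0 b=1,2,3 (map FFFF.........)
[6] append(a, 1) — a=0,4 b=1,2,3 (map FFFFF........)
[7] unlink(b) — a=0,4 (map F...F........)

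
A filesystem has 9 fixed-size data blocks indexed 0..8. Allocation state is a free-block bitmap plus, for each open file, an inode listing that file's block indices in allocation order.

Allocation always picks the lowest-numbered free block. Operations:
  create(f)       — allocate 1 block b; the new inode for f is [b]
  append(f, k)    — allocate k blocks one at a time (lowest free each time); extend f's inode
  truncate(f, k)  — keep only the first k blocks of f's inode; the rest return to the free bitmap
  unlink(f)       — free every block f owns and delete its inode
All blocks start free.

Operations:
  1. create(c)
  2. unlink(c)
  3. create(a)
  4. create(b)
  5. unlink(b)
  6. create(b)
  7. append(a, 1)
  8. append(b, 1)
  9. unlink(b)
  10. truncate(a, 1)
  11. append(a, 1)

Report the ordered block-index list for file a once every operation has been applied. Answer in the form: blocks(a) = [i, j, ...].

create(c): bitmap=F........ | c=[0]
unlink(c): bitmap=......... | 
create(a): bitmap=F........ | a=[0]
create(b): bitmap=FF....... | a=[0] b=[1]
unlink(b): bitmap=F........ | a=[0]
create(b): bitmap=FF....... | a=[0] b=[1]
append(a, 1): bitmap=FFF...... | a=[0, 2] b=[1]
append(b, 1): bitmap=FFFF..... | a=[0, 2] b=[1, 3]
unlink(b): bitmap=F.F...... | a=[0, 2]
truncate(a, 1): bitmap=F........ | a=[0]
append(a, 1): bitmap=FF....... | a=[0, 1]

blocks(a) = [0, 1]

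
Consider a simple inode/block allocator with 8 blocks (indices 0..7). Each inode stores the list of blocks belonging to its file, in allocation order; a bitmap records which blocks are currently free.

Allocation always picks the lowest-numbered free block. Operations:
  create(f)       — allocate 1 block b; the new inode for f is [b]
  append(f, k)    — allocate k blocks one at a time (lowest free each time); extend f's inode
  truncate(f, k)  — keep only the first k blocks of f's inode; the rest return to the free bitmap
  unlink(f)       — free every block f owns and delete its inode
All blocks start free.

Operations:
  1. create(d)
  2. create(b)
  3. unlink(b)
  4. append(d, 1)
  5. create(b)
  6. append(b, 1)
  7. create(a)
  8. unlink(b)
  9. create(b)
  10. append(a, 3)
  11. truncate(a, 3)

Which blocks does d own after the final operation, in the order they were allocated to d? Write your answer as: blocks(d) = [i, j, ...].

create(d): bitmap=F....... | d=[0]
create(b): bitmap=FF...... | b=[1] d=[0]
unlink(b): bitmap=F....... | d=[0]
append(d, 1): bitmap=FF...... | d=[0, 1]
create(b): bitmap=FFF..... | b=[2] d=[0, 1]
append(b, 1): bitmap=FFFF.... | b=[2, 3] d=[0, 1]
create(a): bitmap=FFFFF... | a=[4] b=[2, 3] d=[0, 1]
unlink(b): bitmap=FF..F... | a=[4] d=[0, 1]
create(b): bitmap=FFF.F... | a=[4] b=[2] d=[0, 1]
append(a, 3): bitmap=FFFFFFF. | a=[4, 3, 5, 6] b=[2] d=[0, 1]
truncate(a, 3): bitmap=FFFFFF.. | a=[4, 3, 5] b=[2] d=[0, 1]

blocks(d) = [0, 1]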